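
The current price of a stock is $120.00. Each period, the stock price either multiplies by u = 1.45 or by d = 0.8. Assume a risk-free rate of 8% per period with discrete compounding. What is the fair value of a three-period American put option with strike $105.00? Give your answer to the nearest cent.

Risk-neutral probability p = (1 + 0.08 − 0.8)/(1.45 − 0.8) = 0.2800/0.6500 = 0.4308
Terminal stock prices: S_uuu = 365.8, S_uud = 201.8, S_udd = 111.4, S_ddd = 61.44
Terminal payoffs (K − S): max(-260.8, 0) = 0, max(-96.84, 0) = 0, max(-6.36, 0) = 0, max(43.56, 0) = 43.56
Node uu (S = 252.3): continuation = 1/1.08·[0.4308·0.0000 + 0.5692·0.0000] = 0.0000; exercise value = 0.0000 ≤ continuation, so V_uu = 0.0000
Node ud (S = 139.2): continuation = 1/1.08·[0.4308·0.0000 + 0.5692·0.0000] = 0.0000; exercise value = 0.0000 ≤ continuation, so V_ud = 0.0000
Node dd (S = 76.8): continuation = 1/1.08·[0.4308·0.0000 + 0.5692·43.5600] = 22.9590; exercise value = 28.2000 > continuation, so V_dd = 28.2000 (exercise)
Node u (S = 174): continuation = 1/1.08·[0.4308·0.0000 + 0.5692·0.0000] = 0.0000; exercise value = 0.0000 ≤ continuation, so V_u = 0.0000
Node d (S = 96): continuation = 1/1.08·[0.4308·0.0000 + 0.5692·28.2000] = 14.8632; exercise value = 9.0000 ≤ continuation, so V_d = 14.8632
Node 0 (S = 120): continuation = 1/1.08·[0.4308·0.0000 + 0.5692·14.8632] = 7.8339; exercise value = 0.0000 ≤ continuation, so V_0 = 7.8339

$7.83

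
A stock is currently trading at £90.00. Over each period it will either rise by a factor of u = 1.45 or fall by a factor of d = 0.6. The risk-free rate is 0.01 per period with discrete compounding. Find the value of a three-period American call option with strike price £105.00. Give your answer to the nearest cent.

£21.44

Risk-neutral probability p = (1 + 0.01 − 0.6)/(1.45 − 0.6) = 0.4100/0.8500 = 0.4824
Terminal stock prices: S_uuu = 274.4, S_uud = 113.5, S_udd = 46.98, S_ddd = 19.44
Terminal payoffs (S − K): max(169.4, 0) = 169.4, max(8.535, 0) = 8.535, max(-58.02, 0) = 0, max(-85.56, 0) = 0
Node uu (S = 189.2): continuation = 1/1.01·[0.4824·169.3762 + 0.5176·8.5350] = 85.2646; exercise value = 84.2250 ≤ continuation, so V_uu = 85.2646
Node ud (S = 78.3): continuation = 1/1.01·[0.4824·8.5350 + 0.5176·0.0000] = 4.0761; exercise value = 0.0000 ≤ continuation, so V_ud = 4.0761
Node dd (S = 32.4): continuation = 1/1.01·[0.4824·0.0000 + 0.5176·0.0000] = 0.0000; exercise value = 0.0000 ≤ continuation, so V_dd = 0.0000
Node u (S = 130.5): continuation = 1/1.01·[0.4824·85.2646 + 0.5176·4.0761] = 42.8095; exercise value = 25.5000 ≤ continuation, so V_u = 42.8095
Node d (S = 54): continuation = 1/1.01·[0.4824·4.0761 + 0.5176·0.0000] = 1.9467; exercise value = 0.0000 ≤ continuation, so V_d = 1.9467
Node 0 (S = 90): continuation = 1/1.01·[0.4824·42.8095 + 0.5176·1.9467] = 21.4426; exercise value = 0.0000 ≤ continuation, so V_0 = 21.4426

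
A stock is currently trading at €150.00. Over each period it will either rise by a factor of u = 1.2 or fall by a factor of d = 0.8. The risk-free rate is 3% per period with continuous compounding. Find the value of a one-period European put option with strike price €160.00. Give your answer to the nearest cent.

Risk-neutral probability p = (e^0.03 − 0.8)/(1.2 − 0.8) = 0.2305/0.4000 = 0.5761
Terminal stock prices: S_u = 180, S_d = 120
Terminal payoffs (K − S): max(-20, 0) = 0, max(40, 0) = 40
Node 0 (S = 150): V_0 = e^(−0.03)·[0.5761·0.0000 + 0.4239·40.0000] = 16.4535

€16.45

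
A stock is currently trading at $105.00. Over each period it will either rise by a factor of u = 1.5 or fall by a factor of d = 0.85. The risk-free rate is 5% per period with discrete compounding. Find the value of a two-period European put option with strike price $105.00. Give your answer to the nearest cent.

Risk-neutral probability p = (1 + 0.05 − 0.85)/(1.5 − 0.85) = 0.2000/0.6500 = 0.3077
Terminal stock prices: S_uu = 236.2, S_ud = 133.9, S_dd = 75.86
Terminal payoffs (K − S): max(-131.2, 0) = 0, max(-28.88, 0) = 0, max(29.14, 0) = 29.14
Node u (S = 157.5): V_u = 1/1.05·[0.3077·0.0000 + 0.6923·0.0000] = 0.0000
Node d (S = 89.25): V_d = 1/1.05·[0.3077·0.0000 + 0.6923·29.1375] = 19.2115
Node 0 (S = 105): V_0 = 1/1.05·[0.3077·0.0000 + 0.6923·19.2115] = 12.6669

$12.67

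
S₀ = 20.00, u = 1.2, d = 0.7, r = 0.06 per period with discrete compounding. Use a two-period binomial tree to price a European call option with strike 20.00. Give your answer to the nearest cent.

4.06

Risk-neutral probability p = (1 + 0.06 − 0.7)/(1.2 − 0.7) = 0.3600/0.5000 = 0.7200
Terminal stock prices: S_uu = 28.8, S_ud = 16.8, S_dd = 9.8
Terminal payoffs (S − K): max(8.8, 0) = 8.8, max(-3.2, 0) = 0, max(-10.2, 0) = 0
Node u (S = 24): V_u = 1/1.06·[0.7200·8.8000 + 0.2800·0.0000] = 5.9774
Node d (S = 14): V_d = 1/1.06·[0.7200·0.0000 + 0.2800·0.0000] = 0.0000
Node 0 (S = 20): V_0 = 1/1.06·[0.7200·5.9774 + 0.2800·0.0000] = 4.0601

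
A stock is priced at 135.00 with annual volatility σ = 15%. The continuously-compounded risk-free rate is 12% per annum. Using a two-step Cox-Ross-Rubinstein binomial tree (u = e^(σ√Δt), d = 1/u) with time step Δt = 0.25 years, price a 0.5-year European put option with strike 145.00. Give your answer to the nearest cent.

CRR parameters: u = e^(σ√Δt) = e^(0.15·√0.25) = 1.0779, d = 1/u = 0.9277
Per-period rate: rΔt = 0.12·0.25 = 0.03, so R = e^0.03 = 1.0305
Risk-neutral probability p = (e^0.03 − 0.9277)/(1.0779 − 0.9277) = 0.1027/0.1501 = 0.6841
Terminal stock prices: S_uu = 156.8, S_ud = 135, S_dd = 116.2
Terminal payoffs (K − S): max(-11.85, 0) = 0, max(10, 0) = 10, max(28.8, 0) = 28.8
Node u (S = 145.5): V_u = e^(−0.03)·[0.6841·0.0000 + 0.3159·10.0000] = 3.0656
Node d (S = 125.2): V_d = e^(−0.03)·[0.6841·10.0000 + 0.3159·28.8044] = 15.4692
Node 0 (S = 135): V_0 = e^(−0.03)·[0.6841·3.0656 + 0.3159·15.4692] = 6.7775

6.78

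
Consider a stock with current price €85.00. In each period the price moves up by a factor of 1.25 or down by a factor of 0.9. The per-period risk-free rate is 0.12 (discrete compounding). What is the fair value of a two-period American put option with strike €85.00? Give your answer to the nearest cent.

Risk-neutral probability p = (1 + 0.12 − 0.9)/(1.25 − 0.9) = 0.2200/0.3500 = 0.6286
Terminal stock prices: S_uu = 132.8, S_ud = 95.62, S_dd = 68.85
Terminal payoffs (K − S): max(-47.81, 0) = 0, max(-10.62, 0) = 0, max(16.15, 0) = 16.15
Node u (S = 106.2): continuation = 1/1.12·[0.6286·0.0000 + 0.3714·0.0000] = 0.0000; exercise value = 0.0000 ≤ continuation, so V_u = 0.0000
Node d (S = 76.5): continuation = 1/1.12·[0.6286·0.0000 + 0.3714·16.1500] = 5.3559; exercise value = 8.5000 > continuation, so V_d = 8.5000 (exercise)
Node 0 (S = 85): continuation = 1/1.12·[0.6286·0.0000 + 0.3714·8.5000] = 2.8189; exercise value = 0.0000 ≤ continuation, so V_0 = 2.8189

€2.82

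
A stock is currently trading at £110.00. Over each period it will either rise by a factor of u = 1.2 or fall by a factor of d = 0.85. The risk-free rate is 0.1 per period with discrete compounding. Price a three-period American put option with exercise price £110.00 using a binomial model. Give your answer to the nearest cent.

Risk-neutral probability p = (1 + 0.1 − 0.85)/(1.2 − 0.85) = 0.2500/0.3500 = 0.7143
Terminal stock prices: S_uuu = 190.1, S_uud = 134.6, S_udd = 95.37, S_ddd = 67.55
Terminal payoffs (K − S): max(-80.08, 0) = 0, max(-24.64, 0) = 0, max(14.63, 0) = 14.63, max(42.45, 0) = 42.45
Node uu (S = 158.4): continuation = 1/1.1·[0.7143·0.0000 + 0.2857·0.0000] = 0.0000; exercise value = 0.0000 ≤ continuation, so V_uu = 0.0000
Node ud (S = 112.2): continuation = 1/1.1·[0.7143·0.0000 + 0.2857·14.6300] = 3.8000; exercise value = 0.0000 ≤ continuation, so V_ud = 3.8000
Node dd (S = 79.47): continuation = 1/1.1·[0.7143·14.6300 + 0.2857·42.4463] = 20.5250; exercise value = 30.5250 > continuation, so V_dd = 30.5250 (exercise)
Node u (S = 132): continuation = 1/1.1·[0.7143·0.0000 + 0.2857·3.8000] = 0.9870; exercise value = 0.0000 ≤ continuation, so V_u = 0.9870
Node d (S = 93.5): continuation = 1/1.1·[0.7143·3.8000 + 0.2857·30.5250] = 10.3961; exercise value = 16.5000 > continuation, so V_d = 16.5000 (exercise)
Node 0 (S = 110): continuation = 1/1.1·[0.7143·0.9870 + 0.2857·16.5000] = 4.9266; exercise value = 0.0000 ≤ continuation, so V_0 = 4.9266

£4.93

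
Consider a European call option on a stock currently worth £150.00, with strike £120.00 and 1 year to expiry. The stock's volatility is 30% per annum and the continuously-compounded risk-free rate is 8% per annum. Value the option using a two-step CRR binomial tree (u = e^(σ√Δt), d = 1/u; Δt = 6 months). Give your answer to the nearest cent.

CRR parameters: u = e^(σ√Δt) = e^(0.3·√0.5) = 1.2363, d = 1/u = 0.8089
Per-period rate: rΔt = 0.08·0.5 = 0.04, so R = e^0.04 = 1.0408
Risk-neutral probability p = (e^0.04 − 0.8089)/(1.2363 − 0.8089) = 0.2320/0.4275 = 0.5426
Terminal stock prices: S_uu = 229.3, S_ud = 150, S_dd = 98.14
Terminal payoffs (S − K): max(109.3, 0) = 109.3, max(30, 0) = 30, max(-21.86, 0) = 0
Node u (S = 185.4): V_u = e^(−0.04)·[0.5426·109.2698 + 0.4574·30.0000] = 70.1519
Node d (S = 121.3): V_d = e^(−0.04)·[0.5426·30.0000 + 0.4574·0.0000] = 15.6409
Node 0 (S = 150): V_0 = e^(−0.04)·[0.5426·70.1519 + 0.4574·15.6409] = 43.4476

£43.45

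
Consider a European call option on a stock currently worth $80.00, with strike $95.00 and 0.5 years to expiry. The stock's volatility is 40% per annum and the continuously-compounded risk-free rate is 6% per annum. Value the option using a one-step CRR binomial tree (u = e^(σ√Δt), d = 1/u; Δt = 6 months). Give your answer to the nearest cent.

$5.23

CRR parameters: u = e^(σ√Δt) = e^(0.4·√0.5) = 1.3269, d = 1/u = 0.7536
Per-period rate: rΔt = 0.06·0.5 = 0.03, so R = e^0.03 = 1.0305
Risk-neutral probability p = (e^0.03 − 0.7536)/(1.3269 − 0.7536) = 0.2768/0.5733 = 0.4829
Terminal stock prices: S_u = 106.2, S_d = 60.29
Terminal payoffs (S − K): max(11.15, 0) = 11.15, max(-34.71, 0) = 0
Node 0 (S = 80): V_0 = e^(−0.03)·[0.4829·11.1517 + 0.5171·0.0000] = 5.2258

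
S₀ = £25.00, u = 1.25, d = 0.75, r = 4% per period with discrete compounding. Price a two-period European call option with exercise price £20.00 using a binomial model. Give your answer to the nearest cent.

£7.48

Risk-neutral probability p = (1 + 0.04 − 0.75)/(1.25 − 0.75) = 0.2900/0.5000 = 0.5800
Terminal stock prices: S_uu = 39.06, S_ud = 23.44, S_dd = 14.06
Terminal payoffs (S − K): max(19.06, 0) = 19.06, max(3.438, 0) = 3.438, max(-5.938, 0) = 0
Node u (S = 31.25): V_u = 1/1.04·[0.5800·19.0625 + 0.4200·3.4375] = 12.0192
Node d (S = 18.75): V_d = 1/1.04·[0.5800·3.4375 + 0.4200·0.0000] = 1.9171
Node 0 (S = 25): V_0 = 1/1.04·[0.5800·12.0192 + 0.4200·1.9171] = 7.4772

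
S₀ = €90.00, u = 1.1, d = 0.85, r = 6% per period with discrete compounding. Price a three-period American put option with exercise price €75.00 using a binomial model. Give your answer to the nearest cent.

€0.35

Risk-neutral probability p = (1 + 0.06 − 0.85)/(1.1 − 0.85) = 0.2100/0.2500 = 0.8400
Terminal stock prices: S_uuu = 119.8, S_uud = 92.57, S_udd = 71.53, S_ddd = 55.27
Terminal payoffs (K − S): max(-44.79, 0) = 0, max(-17.57, 0) = 0, max(3.472, 0) = 3.472, max(19.73, 0) = 19.73
Node uu (S = 108.9): continuation = 1/1.06·[0.8400·0.0000 + 0.1600·0.0000] = 0.0000; exercise value = 0.0000 ≤ continuation, so V_uu = 0.0000
Node ud (S = 84.15): continuation = 1/1.06·[0.8400·0.0000 + 0.1600·3.4725] = 0.5242; exercise value = 0.0000 ≤ continuation, so V_ud = 0.5242
Node dd (S = 65.02): continuation = 1/1.06·[0.8400·3.4725 + 0.1600·19.7288] = 5.7297; exercise value = 9.9750 > continuation, so V_dd = 9.9750 (exercise)
Node u (S = 99): continuation = 1/1.06·[0.8400·0.0000 + 0.1600·0.5242] = 0.0791; exercise value = 0.0000 ≤ continuation, so V_u = 0.0791
Node d (S = 76.5): continuation = 1/1.06·[0.8400·0.5242 + 0.1600·9.9750] = 1.9210; exercise value = 0.0000 ≤ continuation, so V_d = 1.9210
Node 0 (S = 90): continuation = 1/1.06·[0.8400·0.0791 + 0.1600·1.9210] = 0.3527; exercise value = 0.0000 ≤ continuation, so V_0 = 0.3527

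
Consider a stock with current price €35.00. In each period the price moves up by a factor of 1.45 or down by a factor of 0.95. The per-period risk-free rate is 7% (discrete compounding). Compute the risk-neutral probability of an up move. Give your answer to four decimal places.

p = 0.2400

Risk-neutral probability p = (1 + 0.07 − 0.95)/(1.45 − 0.95) = 0.1200/0.5000 = 0.2400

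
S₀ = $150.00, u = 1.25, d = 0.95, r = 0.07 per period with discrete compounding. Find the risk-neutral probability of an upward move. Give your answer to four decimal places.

p = 0.4000

Risk-neutral probability p = (1 + 0.07 − 0.95)/(1.25 − 0.95) = 0.1200/0.3000 = 0.4000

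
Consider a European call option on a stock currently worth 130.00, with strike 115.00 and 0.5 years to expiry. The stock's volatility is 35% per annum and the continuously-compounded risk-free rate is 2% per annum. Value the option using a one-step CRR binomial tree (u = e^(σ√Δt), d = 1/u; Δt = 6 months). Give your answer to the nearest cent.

CRR parameters: u = e^(σ√Δt) = e^(0.35·√0.5) = 1.2808, d = 1/u = 0.7808
Per-period rate: rΔt = 0.02·0.5 = 0.01, so R = e^0.01 = 1.0101
Risk-neutral probability p = (e^0.01 − 0.7808)/(1.2808 − 0.7808) = 0.2293/0.5000 = 0.4585
Terminal stock prices: S_u = 166.5, S_d = 101.5
Terminal payoffs (S − K): max(51.5, 0) = 51.5, max(-13.5, 0) = 0
Node 0 (S = 130): V_0 = e^(−0.01)·[0.4585·51.5044 + 0.5415·0.0000] = 23.3819

23.38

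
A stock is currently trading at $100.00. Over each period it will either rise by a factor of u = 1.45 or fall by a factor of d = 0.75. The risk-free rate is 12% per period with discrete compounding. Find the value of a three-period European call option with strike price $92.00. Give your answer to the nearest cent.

Risk-neutral probability p = (1 + 0.12 − 0.75)/(1.45 − 0.75) = 0.3700/0.7000 = 0.5286
Terminal stock prices: S_uuu = 304.9, S_uud = 157.7, S_udd = 81.56, S_ddd = 42.19
Terminal payoffs (S − K): max(212.9, 0) = 212.9, max(65.69, 0) = 65.69, max(-10.44, 0) = 0, max(-49.81, 0) = 0
Node uu (S = 210.2): V_uu = 1/1.12·[0.5286·212.8625 + 0.4714·65.6875] = 128.1071
Node ud (S = 108.8): V_ud = 1/1.12·[0.5286·65.6875 + 0.4714·0.0000] = 31.0005
Node dd (S = 56.25): V_dd = 1/1.12·[0.5286·0.0000 + 0.4714·0.0000] = 0.0000
Node u (S = 145): V_u = 1/1.12·[0.5286·128.1071 + 0.4714·31.0005] = 73.5074
Node d (S = 75): V_d = 1/1.12·[0.5286·31.0005 + 0.4714·0.0000] = 14.6303
Node 0 (S = 100): V_0 = 1/1.12·[0.5286·73.5074 + 0.4714·14.6303] = 40.8492

$40.85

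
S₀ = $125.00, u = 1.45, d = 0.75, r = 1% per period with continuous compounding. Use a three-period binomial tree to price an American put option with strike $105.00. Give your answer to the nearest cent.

$14.30

Risk-neutral probability p = (e^0.01 − 0.75)/(1.45 − 0.75) = 0.2601/0.7000 = 0.3715
Terminal stock prices: S_uuu = 381.1, S_uud = 197.1, S_udd = 102, S_ddd = 52.73
Terminal payoffs (K − S): max(-276.1, 0) = 0, max(-92.11, 0) = 0, max(3.047, 0) = 3.047, max(52.27, 0) = 52.27
Node uu (S = 262.8): continuation = e^(−0.01)·[0.3715·0.0000 + 0.6285·0.0000] = 0.0000; exercise value = 0.0000 ≤ continuation, so V_uu = 0.0000
Node ud (S = 135.9): continuation = e^(−0.01)·[0.3715·0.0000 + 0.6285·3.0469] = 1.8959; exercise value = 0.0000 ≤ continuation, so V_ud = 1.8959
Node dd (S = 70.31): continuation = e^(−0.01)·[0.3715·3.0469 + 0.6285·52.2656] = 33.6427; exercise value = 34.6875 > continuation, so V_dd = 34.6875 (exercise)
Node u (S = 181.2): continuation = e^(−0.01)·[0.3715·0.0000 + 0.6285·1.8959] = 1.1797; exercise value = 0.0000 ≤ continuation, so V_u = 1.1797
Node d (S = 93.75): continuation = e^(−0.01)·[0.3715·1.8959 + 0.6285·34.6875] = 22.2815; exercise value = 11.2500 ≤ continuation, so V_d = 22.2815
Node 0 (S = 125): continuation = e^(−0.01)·[0.3715·1.1797 + 0.6285·22.2815] = 14.2985; exercise value = 0.0000 ≤ continuation, so V_0 = 14.2985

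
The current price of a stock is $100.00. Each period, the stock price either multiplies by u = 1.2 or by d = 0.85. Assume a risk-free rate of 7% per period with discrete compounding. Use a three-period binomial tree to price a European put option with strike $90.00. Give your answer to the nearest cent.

$1.90

Risk-neutral probability p = (1 + 0.07 − 0.85)/(1.2 − 0.85) = 0.2200/0.3500 = 0.6286
Terminal stock prices: S_uuu = 172.8, S_uud = 122.4, S_udd = 86.7, S_ddd = 61.41
Terminal payoffs (K − S): max(-82.8, 0) = 0, max(-32.4, 0) = 0, max(3.3, 0) = 3.3, max(28.59, 0) = 28.59
Node uu (S = 144): V_uu = 1/1.07·[0.6286·0.0000 + 0.3714·0.0000] = 0.0000
Node ud (S = 102): V_ud = 1/1.07·[0.6286·0.0000 + 0.3714·3.3000] = 1.1455
Node dd (S = 72.25): V_dd = 1/1.07·[0.6286·3.3000 + 0.3714·28.5875] = 11.8621
Node u (S = 120): V_u = 1/1.07·[0.6286·0.0000 + 0.3714·1.1455] = 0.3976
Node d (S = 85): V_d = 1/1.07·[0.6286·1.1455 + 0.3714·11.8621] = 4.7906
Node 0 (S = 100): V_0 = 1/1.07·[0.6286·0.3976 + 0.3714·4.7906] = 1.8966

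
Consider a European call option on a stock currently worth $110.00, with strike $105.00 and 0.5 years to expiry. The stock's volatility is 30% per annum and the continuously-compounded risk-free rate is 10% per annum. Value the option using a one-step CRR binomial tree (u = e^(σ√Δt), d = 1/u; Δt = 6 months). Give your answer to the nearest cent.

$16.72

CRR parameters: u = e^(σ√Δt) = e^(0.3·√0.5) = 1.2363, d = 1/u = 0.8089
Per-period rate: rΔt = 0.1·0.5 = 0.05, so R = e^0.05 = 1.0513
Risk-neutral probability p = (e^0.05 − 0.8089)/(1.2363 − 0.8089) = 0.2424/0.4275 = 0.5671
Terminal stock prices: S_u = 136, S_d = 88.97
Terminal payoffs (S − K): max(30.99, 0) = 30.99, max(-16.03, 0) = 0
Node 0 (S = 110): V_0 = e^(−0.05)·[0.5671·30.9942 + 0.4329·0.0000] = 16.7199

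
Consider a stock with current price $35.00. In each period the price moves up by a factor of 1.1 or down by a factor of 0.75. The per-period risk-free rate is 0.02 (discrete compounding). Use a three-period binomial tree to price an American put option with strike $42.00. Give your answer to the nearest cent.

$7.07

Risk-neutral probability p = (1 + 0.02 − 0.75)/(1.1 − 0.75) = 0.2700/0.3500 = 0.7714
Terminal stock prices: S_uuu = 46.59, S_uud = 31.76, S_udd = 21.66, S_ddd = 14.77
Terminal payoffs (K − S): max(-4.585, 0) = 0, max(10.24, 0) = 10.24, max(20.34, 0) = 20.34, max(27.23, 0) = 27.23
Node uu (S = 42.35): continuation = 1/1.02·[0.7714·0.0000 + 0.2286·10.2375] = 2.2941; exercise value = 0.0000 ≤ continuation, so V_uu = 2.2941
Node ud (S = 28.88): continuation = 1/1.02·[0.7714·10.2375 + 0.2286·20.3438] = 12.3015; exercise value = 13.1250 > continuation, so V_ud = 13.1250 (exercise)
Node dd (S = 19.69): continuation = 1/1.02·[0.7714·20.3438 + 0.2286·27.2344] = 21.4890; exercise value = 22.3125 > continuation, so V_dd = 22.3125 (exercise)
Node u (S = 38.5): continuation = 1/1.02·[0.7714·2.2941 + 0.2286·13.1250] = 4.6762; exercise value = 3.5000 ≤ continuation, so V_u = 4.6762
Node d (S = 26.25): continuation = 1/1.02·[0.7714·13.1250 + 0.2286·22.3125] = 14.9265; exercise value = 15.7500 > continuation, so V_d = 15.7500 (exercise)
Node 0 (S = 35): continuation = 1/1.02·[0.7714·4.6762 + 0.2286·15.7500] = 7.0661; exercise value = 7.0000 ≤ continuation, so V_0 = 7.0661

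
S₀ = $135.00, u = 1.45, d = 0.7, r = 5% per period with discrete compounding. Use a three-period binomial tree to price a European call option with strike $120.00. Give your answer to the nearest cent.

Risk-neutral probability p = (1 + 0.05 − 0.7)/(1.45 − 0.7) = 0.3500/0.7500 = 0.4667
Terminal stock prices: S_uuu = 411.6, S_uud = 198.7, S_udd = 95.92, S_ddd = 46.3
Terminal payoffs (S − K): max(291.6, 0) = 291.6, max(78.69, 0) = 78.69, max(-24.08, 0) = 0, max(-73.7, 0) = 0
Node uu (S = 283.8): V_uu = 1/1.05·[0.4667·291.5644 + 0.5333·78.6862] = 169.5518
Node ud (S = 137): V_ud = 1/1.05·[0.4667·78.6862 + 0.5333·0.0000] = 34.9717
Node dd (S = 66.15): V_dd = 1/1.05·[0.4667·0.0000 + 0.5333·0.0000] = 0.0000
Node u (S = 195.8): V_u = 1/1.05·[0.4667·169.5518 + 0.5333·34.9717] = 93.1197
Node d (S = 94.5): V_d = 1/1.05·[0.4667·34.9717 + 0.5333·0.0000] = 15.5430
Node 0 (S = 135): V_0 = 1/1.05·[0.4667·93.1197 + 0.5333·15.5430] = 49.2814

$49.28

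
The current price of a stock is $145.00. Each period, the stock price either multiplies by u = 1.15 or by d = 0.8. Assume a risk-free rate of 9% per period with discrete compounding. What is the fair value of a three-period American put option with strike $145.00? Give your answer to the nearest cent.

$5.95

Risk-neutral probability p = (1 + 0.09 − 0.8)/(1.15 − 0.8) = 0.2900/0.3500 = 0.8286
Terminal stock prices: S_uuu = 220.5, S_uud = 153.4, S_udd = 106.7, S_ddd = 74.24
Terminal payoffs (K − S): max(-75.53, 0) = 0, max(-8.41, 0) = 0, max(38.28, 0) = 38.28, max(70.76, 0) = 70.76
Node uu (S = 191.8): continuation = 1/1.09·[0.8286·0.0000 + 0.1714·0.0000] = 0.0000; exercise value = 0.0000 ≤ continuation, so V_uu = 0.0000
Node ud (S = 133.4): continuation = 1/1.09·[0.8286·0.0000 + 0.1714·38.2800] = 6.0204; exercise value = 11.6000 > continuation, so V_ud = 11.6000 (exercise)
Node dd (S = 92.8): continuation = 1/1.09·[0.8286·38.2800 + 0.1714·70.7600] = 40.2275; exercise value = 52.2000 > continuation, so V_dd = 52.2000 (exercise)
Node u (S = 166.8): continuation = 1/1.09·[0.8286·0.0000 + 0.1714·11.6000] = 1.8244; exercise value = 0.0000 ≤ continuation, so V_u = 1.8244
Node d (S = 116): continuation = 1/1.09·[0.8286·11.6000 + 0.1714·52.2000] = 17.0275; exercise value = 29.0000 > continuation, so V_d = 29.0000 (exercise)
Node 0 (S = 145): continuation = 1/1.09·[0.8286·1.8244 + 0.1714·29.0000] = 5.9478; exercise value = 0.0000 ≤ continuation, so V_0 = 5.9478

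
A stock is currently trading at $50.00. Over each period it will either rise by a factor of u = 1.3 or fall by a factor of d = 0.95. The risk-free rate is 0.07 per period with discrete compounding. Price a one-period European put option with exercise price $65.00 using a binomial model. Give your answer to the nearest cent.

$10.75

Risk-neutral probability p = (1 + 0.07 − 0.95)/(1.3 − 0.95) = 0.1200/0.3500 = 0.3429
Terminal stock prices: S_u = 65, S_d = 47.5
Terminal payoffs (K − S): max(0, 0) = 0, max(17.5, 0) = 17.5
Node 0 (S = 50): V_0 = 1/1.07·[0.3429·0.0000 + 0.6571·17.5000] = 10.7477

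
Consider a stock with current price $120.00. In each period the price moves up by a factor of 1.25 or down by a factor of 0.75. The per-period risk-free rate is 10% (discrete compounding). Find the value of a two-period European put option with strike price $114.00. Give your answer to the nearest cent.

Risk-neutral probability p = (1 + 0.1 − 0.75)/(1.25 − 0.75) = 0.3500/0.5000 = 0.7000
Terminal stock prices: S_uu = 187.5, S_ud = 112.5, S_dd = 67.5
Terminal payoffs (K − S): max(-73.5, 0) = 0, max(1.5, 0) = 1.5, max(46.5, 0) = 46.5
Node u (S = 150): V_u = 1/1.1·[0.7000·0.0000 + 0.3000·1.5000] = 0.4091
Node d (S = 90): V_d = 1/1.1·[0.7000·1.5000 + 0.3000·46.5000] = 13.6364
Node 0 (S = 120): V_0 = 1/1.1·[0.7000·0.4091 + 0.3000·13.6364] = 3.9793

$3.98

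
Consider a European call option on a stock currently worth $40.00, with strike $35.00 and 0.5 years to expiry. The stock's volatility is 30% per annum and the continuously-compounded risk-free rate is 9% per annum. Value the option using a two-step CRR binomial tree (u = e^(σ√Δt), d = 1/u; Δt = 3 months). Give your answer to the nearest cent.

$7.63

CRR parameters: u = e^(σ√Δt) = e^(0.3·√0.25) = 1.1618, d = 1/u = 0.8607
Per-period rate: rΔt = 0.09·0.25 = 0.0225, so R = e^0.0225 = 1.0228
Risk-neutral probability p = (e^0.0225 − 0.8607)/(1.1618 − 0.8607) = 0.1620/0.3011 = 0.5381
Terminal stock prices: S_uu = 53.99, S_ud = 40, S_dd = 29.63
Terminal payoffs (S − K): max(18.99, 0) = 18.99, max(5, 0) = 5, max(-5.367, 0) = 0
Node u (S = 46.47): V_u = e^(−0.0225)·[0.5381·18.9944 + 0.4619·5.0000] = 12.2521
Node d (S = 34.43): V_d = e^(−0.0225)·[0.5381·5.0000 + 0.4619·0.0000] = 2.6308
Node 0 (S = 40): V_0 = e^(−0.0225)·[0.5381·12.2521 + 0.4619·2.6308] = 7.6346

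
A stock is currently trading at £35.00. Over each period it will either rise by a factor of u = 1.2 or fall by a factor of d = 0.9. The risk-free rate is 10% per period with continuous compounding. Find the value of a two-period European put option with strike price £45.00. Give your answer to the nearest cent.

Risk-neutral probability p = (e^0.1 − 0.9)/(1.2 − 0.9) = 0.2052/0.3000 = 0.6839
Terminal stock prices: S_uu = 50.4, S_ud = 37.8, S_dd = 28.35
Terminal payoffs (K − S): max(-5.4, 0) = 0, max(7.2, 0) = 7.2, max(16.65, 0) = 16.65
Node u (S = 42): V_u = e^(−0.1)·[0.6839·0.0000 + 0.3161·7.2000] = 2.0593
Node d (S = 31.5): V_d = e^(−0.1)·[0.6839·7.2000 + 0.3161·16.6500] = 9.2177
Node 0 (S = 35): V_0 = e^(−0.1)·[0.6839·2.0593 + 0.3161·9.2177] = 3.9108

£3.91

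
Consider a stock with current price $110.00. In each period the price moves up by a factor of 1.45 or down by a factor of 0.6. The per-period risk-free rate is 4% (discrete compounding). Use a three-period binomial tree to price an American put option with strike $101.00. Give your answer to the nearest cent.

Risk-neutral probability p = (1 + 0.04 − 0.6)/(1.45 − 0.6) = 0.4400/0.8500 = 0.5176
Terminal stock prices: S_uuu = 335.3, S_uud = 138.8, S_udd = 57.42, S_ddd = 23.76
Terminal payoffs (K − S): max(-234.3, 0) = 0, max(-37.76, 0) = 0, max(43.58, 0) = 43.58, max(77.24, 0) = 77.24
Node uu (S = 231.3): continuation = 1/1.04·[0.5176·0.0000 + 0.4824·0.0000] = 0.0000; exercise value = 0.0000 ≤ continuation, so V_uu = 0.0000
Node ud (S = 95.7): continuation = 1/1.04·[0.5176·0.0000 + 0.4824·43.5800] = 20.2124; exercise value = 5.3000 ≤ continuation, so V_ud = 20.2124
Node dd (S = 39.6): continuation = 1/1.04·[0.5176·43.5800 + 0.4824·77.2400] = 57.5154; exercise value = 61.4000 > continuation, so V_dd = 61.4000 (exercise)
Node u (S = 159.5): continuation = 1/1.04·[0.5176·0.0000 + 0.4824·20.2124] = 9.3745; exercise value = 0.0000 ≤ continuation, so V_u = 9.3745
Node d (S = 66): continuation = 1/1.04·[0.5176·20.2124 + 0.4824·61.4000] = 38.5379; exercise value = 35.0000 ≤ continuation, so V_d = 38.5379
Node 0 (S = 110): continuation = 1/1.04·[0.5176·9.3745 + 0.4824·38.5379] = 22.5400; exercise value = 0.0000 ≤ continuation, so V_0 = 22.5400

$22.54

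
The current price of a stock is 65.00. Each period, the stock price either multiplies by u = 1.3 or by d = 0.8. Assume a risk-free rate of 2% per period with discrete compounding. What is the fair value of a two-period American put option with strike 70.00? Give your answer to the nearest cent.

Risk-neutral probability p = (1 + 0.02 − 0.8)/(1.3 − 0.8) = 0.2200/0.5000 = 0.4400
Terminal stock prices: S_uu = 109.9, S_ud = 67.6, S_dd = 41.6
Terminal payoffs (K − S): max(-39.85, 0) = 0, max(2.4, 0) = 2.4, max(28.4, 0) = 28.4
Node u (S = 84.5): continuation = 1/1.02·[0.4400·0.0000 + 0.5600·2.4000] = 1.3176; exercise value = 0.0000 ≤ continuation, so V_u = 1.3176
Node d (S = 52): continuation = 1/1.02·[0.4400·2.4000 + 0.5600·28.4000] = 16.6275; exercise value = 18.0000 > continuation, so V_d = 18.0000 (exercise)
Node 0 (S = 65): continuation = 1/1.02·[0.4400·1.3176 + 0.5600·18.0000] = 10.4507; exercise value = 5.0000 ≤ continuation, so V_0 = 10.4507

10.45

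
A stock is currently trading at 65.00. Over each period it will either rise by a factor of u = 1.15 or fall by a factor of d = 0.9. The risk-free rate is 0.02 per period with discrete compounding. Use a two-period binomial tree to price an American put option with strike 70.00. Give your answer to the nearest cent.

6.52

Risk-neutral probability p = (1 + 0.02 − 0.9)/(1.15 − 0.9) = 0.1200/0.2500 = 0.4800
Terminal stock prices: S_uu = 85.96, S_ud = 67.28, S_dd = 52.65
Terminal payoffs (K − S): max(-15.96, 0) = 0, max(2.725, 0) = 2.725, max(17.35, 0) = 17.35
Node u (S = 74.75): continuation = 1/1.02·[0.4800·0.0000 + 0.5200·2.7250] = 1.3892; exercise value = 0.0000 ≤ continuation, so V_u = 1.3892
Node d (S = 58.5): continuation = 1/1.02·[0.4800·2.7250 + 0.5200·17.3500] = 10.1275; exercise value = 11.5000 > continuation, so V_d = 11.5000 (exercise)
Node 0 (S = 65): continuation = 1/1.02·[0.4800·1.3892 + 0.5200·11.5000] = 6.5165; exercise value = 5.0000 ≤ continuation, so V_0 = 6.5165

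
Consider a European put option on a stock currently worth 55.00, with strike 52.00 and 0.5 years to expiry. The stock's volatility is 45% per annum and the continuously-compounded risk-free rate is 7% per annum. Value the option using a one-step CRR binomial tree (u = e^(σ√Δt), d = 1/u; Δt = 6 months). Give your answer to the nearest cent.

6.06

CRR parameters: u = e^(σ√Δt) = e^(0.45·√0.5) = 1.3746, d = 1/u = 0.7275
Per-period rate: rΔt = 0.07·0.5 = 0.035, so R = e^0.035 = 1.0356
Risk-neutral probability p = (e^0.035 − 0.7275)/(1.3746 − 0.7275) = 0.3082/0.6472 = 0.4762
Terminal stock prices: S_u = 75.61, S_d = 40.01
Terminal payoffs (K − S): max(-23.61, 0) = 0, max(11.99, 0) = 11.99
Node 0 (S = 55): V_0 = e^(−0.035)·[0.4762·0.0000 + 0.5238·11.9898] = 6.0648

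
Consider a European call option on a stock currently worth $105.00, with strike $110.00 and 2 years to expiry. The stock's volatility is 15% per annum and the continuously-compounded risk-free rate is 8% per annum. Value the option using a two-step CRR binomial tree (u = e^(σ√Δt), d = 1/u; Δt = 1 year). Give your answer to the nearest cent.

$14.77

CRR parameters: u = e^(σ√Δt) = e^(0.15·√1) = 1.1618, d = 1/u = 0.8607
Per-period rate: rΔt = 0.08·1 = 0.08, so R = e^0.08 = 1.0833
Risk-neutral probability p = (e^0.08 − 0.8607)/(1.1618 − 0.8607) = 0.2226/0.3011 = 0.7392
Terminal stock prices: S_uu = 141.7, S_ud = 105, S_dd = 77.79
Terminal payoffs (S − K): max(31.74, 0) = 31.74, max(-5, 0) = 0, max(-32.21, 0) = 0
Node u (S = 122): V_u = e^(−0.08)·[0.7392·31.7352 + 0.2608·0.0000] = 21.6537
Node d (S = 90.37): V_d = e^(−0.08)·[0.7392·0.0000 + 0.2608·0.0000] = 0.0000
Node 0 (S = 105): V_0 = e^(−0.08)·[0.7392·21.6537 + 0.2608·0.0000] = 14.7749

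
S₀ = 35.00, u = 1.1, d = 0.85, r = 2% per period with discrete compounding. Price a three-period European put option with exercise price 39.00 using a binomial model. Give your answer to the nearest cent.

Risk-neutral probability p = (1 + 0.02 − 0.85)/(1.1 − 0.85) = 0.1700/0.2500 = 0.6800
Terminal stock prices: S_uuu = 46.59, S_uud = 36, S_udd = 27.82, S_ddd = 21.49
Terminal payoffs (K − S): max(-7.585, 0) = 0, max(3.002, 0) = 3.002, max(11.18, 0) = 11.18, max(17.51, 0) = 17.51
Node uu (S = 42.35): V_uu = 1/1.02·[0.6800·0.0000 + 0.3200·3.0025] = 0.9420
Node ud (S = 32.73): V_ud = 1/1.02·[0.6800·3.0025 + 0.3200·11.1838] = 5.5103
Node dd (S = 25.29): V_dd = 1/1.02·[0.6800·11.1838 + 0.3200·17.5056] = 12.9478
Node u (S = 38.5): V_u = 1/1.02·[0.6800·0.9420 + 0.3200·5.5103] = 2.3567
Node d (S = 29.75): V_d = 1/1.02·[0.6800·5.5103 + 0.3200·12.9478] = 7.7356
Node 0 (S = 35): V_0 = 1/1.02·[0.6800·2.3567 + 0.3200·7.7356] = 3.9980

4.00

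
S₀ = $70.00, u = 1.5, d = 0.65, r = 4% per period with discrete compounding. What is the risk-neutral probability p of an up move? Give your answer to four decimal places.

Risk-neutral probability p = (1 + 0.04 − 0.65)/(1.5 − 0.65) = 0.3900/0.8500 = 0.4588

p = 0.4588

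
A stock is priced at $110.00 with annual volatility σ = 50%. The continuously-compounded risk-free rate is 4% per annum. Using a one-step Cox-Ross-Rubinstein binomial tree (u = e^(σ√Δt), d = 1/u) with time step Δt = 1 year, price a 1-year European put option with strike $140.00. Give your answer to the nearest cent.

$41.07

CRR parameters: u = e^(σ√Δt) = e^(0.5·√1) = 1.6487, d = 1/u = 0.6065
Per-period rate: rΔt = 0.04·1 = 0.04, so R = e^0.04 = 1.0408
Risk-neutral probability p = (e^0.04 − 0.6065)/(1.6487 − 0.6065) = 0.4343/1.0422 = 0.4167
Terminal stock prices: S_u = 181.4, S_d = 66.72
Terminal payoffs (K − S): max(-41.36, 0) = 0, max(73.28, 0) = 73.28
Node 0 (S = 110): V_0 = e^(−0.04)·[0.4167·0.0000 + 0.5833·73.2816] = 41.0692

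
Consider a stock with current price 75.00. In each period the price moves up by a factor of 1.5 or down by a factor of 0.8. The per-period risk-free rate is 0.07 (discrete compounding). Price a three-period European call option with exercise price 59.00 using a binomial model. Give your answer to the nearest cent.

30.74

Risk-neutral probability p = (1 + 0.07 − 0.8)/(1.5 − 0.8) = 0.2700/0.7000 = 0.3857
Terminal stock prices: S_uuu = 253.1, S_uud = 135, S_udd = 72, S_ddd = 38.4
Terminal payoffs (S − K): max(194.1, 0) = 194.1, max(76, 0) = 76, max(13, 0) = 13, max(-20.6, 0) = 0
Node uu (S = 168.8): V_uu = 1/1.07·[0.3857·194.1250 + 0.6143·76.0000] = 113.6098
Node ud (S = 90): V_ud = 1/1.07·[0.3857·76.0000 + 0.6143·13.0000] = 34.8598
Node dd (S = 48): V_dd = 1/1.07·[0.3857·13.0000 + 0.6143·0.0000] = 4.6862
Node u (S = 112.5): V_u = 1/1.07·[0.3857·113.6098 + 0.6143·34.8598] = 60.9671
Node d (S = 60): V_d = 1/1.07·[0.3857·34.8598 + 0.6143·4.6862] = 15.2567
Node 0 (S = 75): V_0 = 1/1.07·[0.3857·60.9671 + 0.6143·15.2567] = 30.7363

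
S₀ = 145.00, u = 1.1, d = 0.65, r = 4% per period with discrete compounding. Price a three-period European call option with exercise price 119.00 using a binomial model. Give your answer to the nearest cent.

42.82

Risk-neutral probability p = (1 + 0.04 − 0.65)/(1.1 − 0.65) = 0.3900/0.4500 = 0.8667
Terminal stock prices: S_uuu = 193, S_uud = 114, S_udd = 67.39, S_ddd = 39.82
Terminal payoffs (S − K): max(74, 0) = 74, max(-4.957, 0) = 0, max(-51.61, 0) = 0, max(-79.18, 0) = 0
Node uu (S = 175.5): V_uu = 1/1.04·[0.8667·73.9950 + 0.1333·0.0000] = 61.6625
Node ud (S = 103.7): V_ud = 1/1.04·[0.8667·0.0000 + 0.1333·0.0000] = 0.0000
Node dd (S = 61.26): V_dd = 1/1.04·[0.8667·0.0000 + 0.1333·0.0000] = 0.0000
Node u (S = 159.5): V_u = 1/1.04·[0.8667·61.6625 + 0.1333·0.0000] = 51.3854
Node d (S = 94.25): V_d = 1/1.04·[0.8667·0.0000 + 0.1333·0.0000] = 0.0000
Node 0 (S = 145): V_0 = 1/1.04·[0.8667·51.3854 + 0.1333·0.0000] = 42.8212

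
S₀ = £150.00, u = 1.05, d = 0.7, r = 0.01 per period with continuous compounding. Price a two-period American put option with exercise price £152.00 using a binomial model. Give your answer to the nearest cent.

Risk-neutral probability p = (e^0.01 − 0.7)/(1.05 − 0.7) = 0.3101/0.3500 = 0.8859
Terminal stock prices: S_uu = 165.4, S_ud = 110.2, S_dd = 73.5
Terminal payoffs (K − S): max(-13.38, 0) = 0, max(41.75, 0) = 41.75, max(78.5, 0) = 78.5
Node u (S = 157.5): continuation = e^(−0.01)·[0.8859·0.0000 + 0.1141·41.7500] = 4.7180; exercise value = 0.0000 ≤ continuation, so V_u = 4.7180
Node d (S = 105): continuation = e^(−0.01)·[0.8859·41.7500 + 0.1141·78.5000] = 45.4876; exercise value = 47.0000 > continuation, so V_d = 47.0000 (exercise)
Node 0 (S = 150): continuation = e^(−0.01)·[0.8859·4.7180 + 0.1141·47.0000] = 9.4492; exercise value = 2.0000 ≤ continuation, so V_0 = 9.4492

£9.45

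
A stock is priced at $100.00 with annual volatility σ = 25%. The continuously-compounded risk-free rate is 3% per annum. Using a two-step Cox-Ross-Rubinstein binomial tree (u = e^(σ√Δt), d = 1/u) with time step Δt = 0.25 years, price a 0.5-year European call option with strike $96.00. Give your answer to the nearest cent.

CRR parameters: u = e^(σ√Δt) = e^(0.25·√0.25) = 1.1331, d = 1/u = 0.8825
Per-period rate: rΔt = 0.03·0.25 = 0.0075, so R = e^0.0075 = 1.0075
Risk-neutral probability p = (e^0.0075 − 0.8825)/(1.1331 − 0.8825) = 0.1250/0.2507 = 0.4988
Terminal stock prices: S_uu = 128.4, S_ud = 100, S_dd = 77.88
Terminal payoffs (S − K): max(32.4, 0) = 32.4, max(4, 0) = 4, max(-18.12, 0) = 0
Node u (S = 113.3): V_u = e^(−0.0075)·[0.4988·32.4025 + 0.5012·4.0000] = 18.0322
Node d (S = 88.25): V_d = e^(−0.0075)·[0.4988·4.0000 + 0.5012·0.0000] = 1.9804
Node 0 (S = 100): V_0 = e^(−0.0075)·[0.4988·18.0322 + 0.5012·1.9804] = 9.9128

$9.91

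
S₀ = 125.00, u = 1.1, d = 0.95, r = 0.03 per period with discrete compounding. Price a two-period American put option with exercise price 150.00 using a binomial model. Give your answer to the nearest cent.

25.00

Risk-neutral probability p = (1 + 0.03 − 0.95)/(1.1 − 0.95) = 0.0800/0.1500 = 0.5333
Terminal stock prices: S_uu = 151.3, S_ud = 130.6, S_dd = 112.8
Terminal payoffs (K − S): max(-1.25, 0) = 0, max(19.38, 0) = 19.38, max(37.19, 0) = 37.19
Node u (S = 137.5): continuation = 1/1.03·[0.5333·0.0000 + 0.4667·19.3750] = 8.7783; exercise value = 12.5000 > continuation, so V_u = 12.5000 (exercise)
Node d (S = 118.8): continuation = 1/1.03·[0.5333·19.3750 + 0.4667·37.1875] = 26.8811; exercise value = 31.2500 > continuation, so V_d = 31.2500 (exercise)
Node 0 (S = 125): continuation = 1/1.03·[0.5333·12.5000 + 0.4667·31.2500] = 20.6311; exercise value = 25.0000 > continuation, so V_0 = 25.0000 (exercise)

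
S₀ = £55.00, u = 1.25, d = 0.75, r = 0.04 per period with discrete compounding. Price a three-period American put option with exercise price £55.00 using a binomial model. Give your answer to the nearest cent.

Risk-neutral probability p = (1 + 0.04 − 0.75)/(1.25 − 0.75) = 0.2900/0.5000 = 0.5800
Terminal stock prices: S_uuu = 107.4, S_uud = 64.45, S_udd = 38.67, S_ddd = 23.2
Terminal payoffs (K − S): max(-52.42, 0) = 0, max(-9.453, 0) = 0, max(16.33, 0) = 16.33, max(31.8, 0) = 31.8
Node uu (S = 85.94): continuation = 1/1.04·[0.5800·0.0000 + 0.4200·0.0000] = 0.0000; exercise value = 0.0000 ≤ continuation, so V_uu = 0.0000
Node ud (S = 51.56): continuation = 1/1.04·[0.5800·0.0000 + 0.4200·16.3281] = 6.5941; exercise value = 3.4375 ≤ continuation, so V_ud = 6.5941
Node dd (S = 30.94): continuation = 1/1.04·[0.5800·16.3281 + 0.4200·31.7969] = 21.9471; exercise value = 24.0625 > continuation, so V_dd = 24.0625 (exercise)
Node u (S = 68.75): continuation = 1/1.04·[0.5800·0.0000 + 0.4200·6.5941] = 2.6630; exercise value = 0.0000 ≤ continuation, so V_u = 2.6630
Node d (S = 41.25): continuation = 1/1.04·[0.5800·6.5941 + 0.4200·24.0625] = 13.3950; exercise value = 13.7500 > continuation, so V_d = 13.7500 (exercise)
Node 0 (S = 55): continuation = 1/1.04·[0.5800·2.6630 + 0.4200·13.7500] = 7.0380; exercise value = 0.0000 ≤ continuation, so V_0 = 7.0380

£7.04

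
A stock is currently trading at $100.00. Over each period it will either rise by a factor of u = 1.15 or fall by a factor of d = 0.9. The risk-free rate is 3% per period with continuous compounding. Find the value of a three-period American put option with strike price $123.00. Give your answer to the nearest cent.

Risk-neutral probability p = (e^0.03 − 0.9)/(1.15 − 0.9) = 0.1305/0.2500 = 0.5218
Terminal stock prices: S_uuu = 152.1, S_uud = 119, S_udd = 93.15, S_ddd = 72.9
Terminal payoffs (K − S): max(-29.09, 0) = 0, max(3.975, 0) = 3.975, max(29.85, 0) = 29.85, max(50.1, 0) = 50.1
Node uu (S = 132.2): continuation = e^(−0.03)·[0.5218·0.0000 + 0.4782·3.9750] = 1.8446; exercise value = 0.0000 ≤ continuation, so V_uu = 1.8446
Node ud (S = 103.5): continuation = e^(−0.03)·[0.5218·3.9750 + 0.4782·29.8500] = 15.8648; exercise value = 19.5000 > continuation, so V_ud = 19.5000 (exercise)
Node dd (S = 81): continuation = e^(−0.03)·[0.5218·29.8500 + 0.4782·50.1000] = 38.3648; exercise value = 42.0000 > continuation, so V_dd = 42.0000 (exercise)
Node u (S = 115): continuation = e^(−0.03)·[0.5218·1.8446 + 0.4782·19.5000] = 9.9831; exercise value = 8.0000 ≤ continuation, so V_u = 9.9831
Node d (S = 90): continuation = e^(−0.03)·[0.5218·19.5000 + 0.4782·42.0000] = 29.3648; exercise value = 33.0000 > continuation, so V_d = 33.0000 (exercise)
Node 0 (S = 100): continuation = e^(−0.03)·[0.5218·9.9831 + 0.4782·33.0000] = 20.3690; exercise value = 23.0000 > continuation, so V_0 = 23.0000 (exercise)

$23.00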